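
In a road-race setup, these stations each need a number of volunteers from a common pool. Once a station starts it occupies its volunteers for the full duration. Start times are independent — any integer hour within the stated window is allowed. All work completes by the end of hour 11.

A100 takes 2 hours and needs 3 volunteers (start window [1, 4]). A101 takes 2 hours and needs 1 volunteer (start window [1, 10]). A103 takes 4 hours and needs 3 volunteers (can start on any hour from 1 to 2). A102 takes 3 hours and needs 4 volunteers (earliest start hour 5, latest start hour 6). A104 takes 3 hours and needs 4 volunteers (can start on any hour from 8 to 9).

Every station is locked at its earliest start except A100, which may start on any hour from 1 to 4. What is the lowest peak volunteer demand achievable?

A100@1: h1:7  h2:7  h3:3  h4:3  h5:4  h6:4  h7:4  h8:4  h9:4  h10:4  h11:0 → peak 7
A100@2: h1:4  h2:7  h3:6  h4:3  h5:4  h6:4  h7:4  h8:4  h9:4  h10:4  h11:0 → peak 7
A100@3: h1:4  h2:4  h3:6  h4:6  h5:4  h6:4  h7:4  h8:4  h9:4  h10:4  h11:0 → peak 6
A100@4: h1:4  h2:4  h3:3  h4:6  h5:7  h6:4  h7:4  h8:4  h9:4  h10:4  h11:0 → peak 7
Best is A100@3, peak 6.

6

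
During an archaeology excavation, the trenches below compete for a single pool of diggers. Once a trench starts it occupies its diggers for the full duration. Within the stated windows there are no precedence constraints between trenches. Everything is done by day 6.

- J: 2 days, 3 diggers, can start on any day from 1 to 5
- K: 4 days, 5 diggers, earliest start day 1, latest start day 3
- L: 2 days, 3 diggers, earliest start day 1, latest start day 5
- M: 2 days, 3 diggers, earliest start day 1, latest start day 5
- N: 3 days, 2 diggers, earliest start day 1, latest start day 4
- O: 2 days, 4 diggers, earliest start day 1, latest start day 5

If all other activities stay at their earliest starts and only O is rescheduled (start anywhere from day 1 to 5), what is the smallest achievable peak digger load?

16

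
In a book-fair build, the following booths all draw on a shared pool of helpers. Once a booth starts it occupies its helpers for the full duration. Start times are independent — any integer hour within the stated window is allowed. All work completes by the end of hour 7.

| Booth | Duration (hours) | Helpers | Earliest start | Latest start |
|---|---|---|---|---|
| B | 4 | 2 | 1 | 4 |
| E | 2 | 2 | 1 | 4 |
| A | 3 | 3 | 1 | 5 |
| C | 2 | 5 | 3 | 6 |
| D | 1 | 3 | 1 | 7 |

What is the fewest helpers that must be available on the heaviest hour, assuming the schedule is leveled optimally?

5

Early-start (B@1, E@1, A@1, C@3, D@1) gives peak 10: h1:10  h2:7  h3:10  h4:7  h5:0  h6:0  h7:0.
Shift E→4, C→6, D→5.
Schedule B@1, E@4, A@1, C@6, D@5: h1:5  h2:5  h3:5  h4:4  h5:5  h6:5  h7:5 — peak 5.
Total helper-hours = 34 over 7 hours ⇒ peak ≥ ⌈34/7⌉ = 5, so 5 is optimal.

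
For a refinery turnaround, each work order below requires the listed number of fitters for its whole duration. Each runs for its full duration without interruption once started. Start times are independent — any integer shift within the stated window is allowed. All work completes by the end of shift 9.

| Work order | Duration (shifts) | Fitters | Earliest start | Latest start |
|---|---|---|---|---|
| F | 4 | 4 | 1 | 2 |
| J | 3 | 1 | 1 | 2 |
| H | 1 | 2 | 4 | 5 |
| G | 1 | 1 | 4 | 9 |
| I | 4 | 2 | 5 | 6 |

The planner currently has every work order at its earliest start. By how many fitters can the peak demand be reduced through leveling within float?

2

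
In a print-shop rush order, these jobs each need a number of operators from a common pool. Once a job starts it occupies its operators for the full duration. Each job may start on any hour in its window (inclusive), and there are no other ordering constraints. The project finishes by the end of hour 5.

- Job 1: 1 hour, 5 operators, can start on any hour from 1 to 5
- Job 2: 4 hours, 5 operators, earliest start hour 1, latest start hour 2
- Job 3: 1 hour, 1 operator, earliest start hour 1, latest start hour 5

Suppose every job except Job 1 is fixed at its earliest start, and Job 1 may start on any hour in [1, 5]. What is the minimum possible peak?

Job 1@1: h1:11  h2:5  h3:5  h4:5  h5:0 → peak 11
Job 1@2: h1:6  h2:10  h3:5  h4:5  h5:0 → peak 10
Job 1@3: h1:6  h2:5  h3:10  h4:5  h5:0 → peak 10
Job 1@4: h1:6  h2:5  h3:5  h4:10  h5:0 → peak 10
Job 1@5: h1:6  h2:5  h3:5  h4:5  h5:5 → peak 6
Best is Job 1@5, peak 6.

6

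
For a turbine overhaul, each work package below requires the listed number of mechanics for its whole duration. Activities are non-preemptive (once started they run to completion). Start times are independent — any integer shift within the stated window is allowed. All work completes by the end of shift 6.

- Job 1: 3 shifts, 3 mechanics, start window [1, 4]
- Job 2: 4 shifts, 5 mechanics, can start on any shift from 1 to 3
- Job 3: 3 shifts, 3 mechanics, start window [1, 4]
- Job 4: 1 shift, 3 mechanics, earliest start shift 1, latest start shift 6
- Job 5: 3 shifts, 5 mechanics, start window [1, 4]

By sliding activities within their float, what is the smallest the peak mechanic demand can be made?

Early-start (Job 1@1, Job 2@1, Job 3@1, Job 4@1, Job 5@1) gives peak 19: s1:19  s2:16  s3:16  s4:5  s5:0  s6:0.
Shift Job 4→5, Job 5→4.
Schedule Job 1@1, Job 2@1, Job 3@1, Job 4@5, Job 5@4: s1:11  s2:11  s3:11  s4:10  s5:8  s6:5 — peak 11.

11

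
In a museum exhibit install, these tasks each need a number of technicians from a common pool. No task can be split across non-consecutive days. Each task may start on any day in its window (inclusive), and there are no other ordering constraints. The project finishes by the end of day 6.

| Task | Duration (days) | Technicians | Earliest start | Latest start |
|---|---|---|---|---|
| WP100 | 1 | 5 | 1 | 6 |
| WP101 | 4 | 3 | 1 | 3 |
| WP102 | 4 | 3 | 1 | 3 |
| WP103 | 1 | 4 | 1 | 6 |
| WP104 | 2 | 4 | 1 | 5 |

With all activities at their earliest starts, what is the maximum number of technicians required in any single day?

Early-start schedule: WP100@1, WP101@1, WP102@1, WP103@1, WP104@1.
Load per day: day 1: 19, day 2: 10, day 3: 6, day 4: 6, day 5: 0, day 6: 0.
Peak is 19.

19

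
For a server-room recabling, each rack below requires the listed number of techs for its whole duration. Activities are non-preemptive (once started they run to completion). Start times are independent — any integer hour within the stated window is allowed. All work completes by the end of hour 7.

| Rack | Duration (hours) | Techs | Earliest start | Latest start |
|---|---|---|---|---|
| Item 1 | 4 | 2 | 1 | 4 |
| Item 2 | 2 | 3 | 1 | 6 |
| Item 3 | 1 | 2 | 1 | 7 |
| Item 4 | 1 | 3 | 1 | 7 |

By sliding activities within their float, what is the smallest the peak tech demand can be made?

Early-start (Item 1@1, Item 2@1, Item 3@1, Item 4@1) gives peak 10: h1:10  h2:5  h3:2  h4:2  h5:0  h6:0  h7:0.
Shift Item 2→5, Item 4→7.
Schedule Item 1@1, Item 2@5, Item 3@1, Item 4@7: h1:4  h2:2  h3:2  h4:2  h5:3  h6:3  h7:3 — peak 4.

4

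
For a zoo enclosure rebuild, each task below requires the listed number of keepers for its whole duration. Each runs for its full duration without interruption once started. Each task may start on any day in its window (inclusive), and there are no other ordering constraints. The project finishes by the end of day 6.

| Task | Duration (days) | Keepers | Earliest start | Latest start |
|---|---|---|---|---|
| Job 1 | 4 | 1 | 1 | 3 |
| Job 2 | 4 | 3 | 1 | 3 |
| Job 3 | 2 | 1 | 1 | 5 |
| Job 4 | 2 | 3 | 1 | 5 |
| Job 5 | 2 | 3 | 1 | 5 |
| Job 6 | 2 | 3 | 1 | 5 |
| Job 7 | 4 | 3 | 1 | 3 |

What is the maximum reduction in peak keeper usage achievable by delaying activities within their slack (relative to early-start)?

8

Early-start peak: d1:17  d2:17  d3:7  d4:7  d5:0  d6:0 ⇒ 17.
Leveled (Job 1@1, Job 2@1, Job 3@1, Job 4@1, Job 5@5, Job 6@5, Job 7@3): d1:8  d2:8  d3:7  d4:7  d5:9  d6:9 ⇒ 9.
Reduction 17 − 9 = 8.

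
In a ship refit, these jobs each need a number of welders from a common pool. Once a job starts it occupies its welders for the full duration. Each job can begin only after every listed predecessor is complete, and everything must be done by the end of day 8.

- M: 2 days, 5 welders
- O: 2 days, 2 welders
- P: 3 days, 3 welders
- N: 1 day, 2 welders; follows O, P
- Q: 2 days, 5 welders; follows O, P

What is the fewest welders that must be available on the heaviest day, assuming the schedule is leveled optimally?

5

Early-start (M@1, O@1, P@1, N@4, Q@4) gives peak 10: d1:10  d2:10  d3:3  d4:7  d5:5  d6:0  d7:0  d8:0.
Shift O→3, P→3, N→6, Q→7.
Schedule M@1, O@3, P@3, N@6, Q@7: d1:5  d2:5  d3:5  d4:5  d5:3  d6:2  d7:5  d8:5 — peak 5.
Total welder-days = 35 over 8 days ⇒ peak ≥ ⌈35/8⌉ = 5, so 5 is optimal.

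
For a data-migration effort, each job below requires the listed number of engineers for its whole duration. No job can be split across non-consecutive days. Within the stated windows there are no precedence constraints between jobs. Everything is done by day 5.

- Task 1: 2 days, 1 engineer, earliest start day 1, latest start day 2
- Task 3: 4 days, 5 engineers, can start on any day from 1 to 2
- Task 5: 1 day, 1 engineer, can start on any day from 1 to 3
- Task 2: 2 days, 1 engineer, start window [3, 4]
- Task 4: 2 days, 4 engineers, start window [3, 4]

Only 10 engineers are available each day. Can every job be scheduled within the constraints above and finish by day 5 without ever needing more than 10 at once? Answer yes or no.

yes

Schedule Task 1@1, Task 3@1, Task 5@1, Task 2@3, Task 4@3: d1:7  d2:6  d3:10  d4:10  d5:0 — peak 10 ≤ 10.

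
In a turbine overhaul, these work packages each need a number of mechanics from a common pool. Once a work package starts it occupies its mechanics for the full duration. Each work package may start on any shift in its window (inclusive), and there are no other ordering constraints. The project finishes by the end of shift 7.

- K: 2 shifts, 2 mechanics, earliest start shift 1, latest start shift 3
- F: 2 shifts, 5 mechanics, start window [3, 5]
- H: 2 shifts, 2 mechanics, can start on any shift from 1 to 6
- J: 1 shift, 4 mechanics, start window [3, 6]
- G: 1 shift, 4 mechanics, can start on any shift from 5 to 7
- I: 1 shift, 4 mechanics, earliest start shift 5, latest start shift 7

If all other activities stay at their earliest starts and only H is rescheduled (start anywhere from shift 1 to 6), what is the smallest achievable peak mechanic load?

H@1: s1:4  s2:4  s3:9  s4:5  s5:8  s6:0  s7:0 → peak 9
H@2: s1:2  s2:4  s3:11  s4:5  s5:8  s6:0  s7:0 → peak 11
H@3: s1:2  s2:2  s3:11  s4:7  s5:8  s6:0  s7:0 → peak 11
H@4: s1:2  s2:2  s3:9  s4:7  s5:10  s6:0  s7:0 → peak 10
H@5: s1:2  s2:2  s3:9  s4:5  s5:10  s6:2  s7:0 → peak 10
H@6: s1:2  s2:2  s3:9  s4:5  s5:8  s6:2  s7:2 → peak 9
Best is H@1, peak 9.

9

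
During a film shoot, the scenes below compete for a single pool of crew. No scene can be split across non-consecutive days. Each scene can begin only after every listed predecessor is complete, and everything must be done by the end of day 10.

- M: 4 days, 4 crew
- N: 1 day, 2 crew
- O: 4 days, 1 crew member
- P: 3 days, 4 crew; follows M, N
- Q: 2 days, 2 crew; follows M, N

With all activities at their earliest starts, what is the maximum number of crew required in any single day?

7

Early-start schedule: M@1, N@1, O@1, P@5, Q@5.
Load per day: day 1: 7, day 2: 5, day 3: 5, day 4: 5, day 5: 6, day 6: 6, day 7: 4, day 8: 0, day 9: 0, day 10: 0.
Peak is 7.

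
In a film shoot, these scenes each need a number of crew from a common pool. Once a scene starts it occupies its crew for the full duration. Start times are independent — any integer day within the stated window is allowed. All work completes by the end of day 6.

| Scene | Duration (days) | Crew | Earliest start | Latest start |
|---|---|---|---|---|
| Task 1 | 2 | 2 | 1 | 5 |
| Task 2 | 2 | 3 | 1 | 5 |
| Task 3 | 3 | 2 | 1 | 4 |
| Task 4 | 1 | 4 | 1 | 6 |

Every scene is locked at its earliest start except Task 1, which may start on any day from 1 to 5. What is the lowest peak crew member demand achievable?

Task 1@1: d1:11  d2:7  d3:2  d4:0  d5:0  d6:0 → peak 11
Task 1@2: d1:9  d2:7  d3:4  d4:0  d5:0  d6:0 → peak 9
Task 1@3: d1:9  d2:5  d3:4  d4:2  d5:0  d6:0 → peak 9
Task 1@4: d1:9  d2:5  d3:2  d4:2  d5:2  d6:0 → peak 9
Task 1@5: d1:9  d2:5  d3:2  d4:0  d5:2  d6:2 → peak 9
Best is Task 1@2, peak 9.

9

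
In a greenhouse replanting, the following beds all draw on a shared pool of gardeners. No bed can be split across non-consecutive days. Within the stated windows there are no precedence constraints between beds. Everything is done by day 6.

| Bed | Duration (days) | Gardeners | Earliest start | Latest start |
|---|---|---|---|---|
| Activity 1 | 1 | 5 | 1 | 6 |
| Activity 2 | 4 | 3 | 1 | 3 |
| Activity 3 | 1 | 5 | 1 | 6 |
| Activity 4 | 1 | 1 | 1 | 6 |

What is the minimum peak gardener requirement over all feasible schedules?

5

Early-start (Activity 1@1, Activity 2@1, Activity 3@1, Activity 4@1) gives peak 14: d1:14  d2:3  d3:3  d4:3  d5:0  d6:0.
Shift Activity 2→2, Activity 3→6, Activity 4→2.
Schedule Activity 1@1, Activity 2@2, Activity 3@6, Activity 4@2: d1:5  d2:4  d3:3  d4:3  d5:3  d6:5 — peak 5.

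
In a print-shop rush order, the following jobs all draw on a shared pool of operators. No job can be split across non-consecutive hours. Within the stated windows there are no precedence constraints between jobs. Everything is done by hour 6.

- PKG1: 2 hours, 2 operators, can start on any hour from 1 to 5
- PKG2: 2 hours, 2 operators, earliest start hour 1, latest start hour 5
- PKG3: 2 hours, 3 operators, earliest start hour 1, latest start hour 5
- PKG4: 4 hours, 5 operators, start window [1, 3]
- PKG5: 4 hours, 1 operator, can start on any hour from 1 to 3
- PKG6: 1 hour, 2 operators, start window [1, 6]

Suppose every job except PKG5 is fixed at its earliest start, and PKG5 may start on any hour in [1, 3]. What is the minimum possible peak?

14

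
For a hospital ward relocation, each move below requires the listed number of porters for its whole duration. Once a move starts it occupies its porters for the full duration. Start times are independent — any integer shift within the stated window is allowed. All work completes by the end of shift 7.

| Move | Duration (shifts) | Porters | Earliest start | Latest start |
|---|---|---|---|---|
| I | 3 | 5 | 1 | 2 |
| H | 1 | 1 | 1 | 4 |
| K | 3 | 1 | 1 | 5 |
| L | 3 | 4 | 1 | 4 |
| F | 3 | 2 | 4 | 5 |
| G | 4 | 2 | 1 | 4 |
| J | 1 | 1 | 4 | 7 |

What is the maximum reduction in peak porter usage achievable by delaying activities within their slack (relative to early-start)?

Early-start peak: s1:13  s2:12  s3:12  s4:5  s5:2  s6:2  s7:0 ⇒ 13.
Leveled (I@1, H@4, K@5, L@4, F@5, G@1, J@7): s1:7  s2:7  s3:7  s4:7  s5:7  s6:7  s7:4 ⇒ 7.
Reduction 13 − 7 = 6.

6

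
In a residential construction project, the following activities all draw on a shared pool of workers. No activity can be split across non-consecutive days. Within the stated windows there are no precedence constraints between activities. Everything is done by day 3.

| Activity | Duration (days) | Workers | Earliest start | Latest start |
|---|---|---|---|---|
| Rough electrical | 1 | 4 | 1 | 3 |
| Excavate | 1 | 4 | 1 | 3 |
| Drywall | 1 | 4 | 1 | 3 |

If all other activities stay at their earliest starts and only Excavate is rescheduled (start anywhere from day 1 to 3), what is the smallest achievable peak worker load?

Excavate@1: d1:12  d2:0  d3:0 → peak 12
Excavate@2: d1:8  d2:4  d3:0 → peak 8
Excavate@3: d1:8  d2:0  d3:4 → peak 8
Best is Excavate@2, peak 8.

8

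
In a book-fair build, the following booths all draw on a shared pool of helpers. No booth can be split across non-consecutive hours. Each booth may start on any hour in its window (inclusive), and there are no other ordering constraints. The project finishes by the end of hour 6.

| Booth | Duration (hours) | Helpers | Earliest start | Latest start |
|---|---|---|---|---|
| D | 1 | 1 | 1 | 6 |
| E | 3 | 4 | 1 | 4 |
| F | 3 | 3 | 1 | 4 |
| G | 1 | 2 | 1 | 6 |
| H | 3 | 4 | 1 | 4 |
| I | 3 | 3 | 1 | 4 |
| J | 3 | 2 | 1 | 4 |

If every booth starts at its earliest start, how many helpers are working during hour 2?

16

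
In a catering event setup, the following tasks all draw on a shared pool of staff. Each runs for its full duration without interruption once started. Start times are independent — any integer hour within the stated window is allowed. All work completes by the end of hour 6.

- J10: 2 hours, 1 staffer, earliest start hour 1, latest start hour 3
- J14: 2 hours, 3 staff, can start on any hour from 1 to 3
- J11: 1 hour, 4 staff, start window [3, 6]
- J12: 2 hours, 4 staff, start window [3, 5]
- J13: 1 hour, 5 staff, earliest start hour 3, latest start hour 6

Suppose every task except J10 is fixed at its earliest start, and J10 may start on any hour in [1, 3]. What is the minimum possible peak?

J10@1: h1:4  h2:4  h3:13  h4:4  h5:0  h6:0 → peak 13
J10@2: h1:3  h2:4  h3:14  h4:4  h5:0  h6:0 → peak 14
J10@3: h1:3  h2:3  h3:14  h4:5  h5:0  h6:0 → peak 14
Best is J10@1, peak 13.

13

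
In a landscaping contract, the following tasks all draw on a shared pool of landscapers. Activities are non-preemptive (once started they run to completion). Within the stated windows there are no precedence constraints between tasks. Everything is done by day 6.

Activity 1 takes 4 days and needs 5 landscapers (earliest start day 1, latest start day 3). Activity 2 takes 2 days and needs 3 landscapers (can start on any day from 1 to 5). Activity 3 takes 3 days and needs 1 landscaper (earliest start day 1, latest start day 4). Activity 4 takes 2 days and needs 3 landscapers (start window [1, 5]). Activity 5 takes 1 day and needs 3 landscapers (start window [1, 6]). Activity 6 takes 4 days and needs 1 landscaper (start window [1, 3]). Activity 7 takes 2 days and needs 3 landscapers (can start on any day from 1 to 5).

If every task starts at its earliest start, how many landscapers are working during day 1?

19

At early start, day 1 has: Activity 1, Activity 2, Activity 3, Activity 4, Activity 5, Activity 6, Activity 7.
Demand: 5 + 3 + 1 + 3 + 3 + 1 + 3 = 19.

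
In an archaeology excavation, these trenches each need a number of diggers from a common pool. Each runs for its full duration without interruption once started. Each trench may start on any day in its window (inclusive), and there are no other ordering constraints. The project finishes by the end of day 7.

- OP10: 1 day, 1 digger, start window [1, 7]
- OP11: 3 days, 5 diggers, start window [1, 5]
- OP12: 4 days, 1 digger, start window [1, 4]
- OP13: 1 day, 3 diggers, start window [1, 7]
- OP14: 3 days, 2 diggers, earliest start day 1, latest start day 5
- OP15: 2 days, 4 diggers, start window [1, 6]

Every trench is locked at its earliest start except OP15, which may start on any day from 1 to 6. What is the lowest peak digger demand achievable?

12

OP15@1: d1:16  d2:12  d3:8  d4:1  d5:0  d6:0  d7:0 → peak 16
OP15@2: d1:12  d2:12  d3:12  d4:1  d5:0  d6:0  d7:0 → peak 12
OP15@3: d1:12  d2:8  d3:12  d4:5  d5:0  d6:0  d7:0 → peak 12
OP15@4: d1:12  d2:8  d3:8  d4:5  d5:4  d6:0  d7:0 → peak 12
OP15@5: d1:12  d2:8  d3:8  d4:1  d5:4  d6:4  d7:0 → peak 12
OP15@6: d1:12  d2:8  d3:8  d4:1  d5:0  d6:4  d7:4 → peak 12
Best is OP15@2, peak 12.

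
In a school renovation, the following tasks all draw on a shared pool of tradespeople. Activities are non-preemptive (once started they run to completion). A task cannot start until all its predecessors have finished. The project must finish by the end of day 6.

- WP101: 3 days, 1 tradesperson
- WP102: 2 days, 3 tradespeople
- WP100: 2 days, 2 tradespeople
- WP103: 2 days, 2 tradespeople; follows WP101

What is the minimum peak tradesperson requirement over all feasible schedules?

Early-start (WP101@1, WP102@1, WP100@1, WP103@4) gives peak 6: d1:6  d2:6  d3:1  d4:2  d5:2  d6:0.
Shift WP100→3.
Schedule WP101@1, WP102@1, WP100@3, WP103@4: d1:4  d2:4  d3:3  d4:4  d5:2  d6:0 — peak 4.

4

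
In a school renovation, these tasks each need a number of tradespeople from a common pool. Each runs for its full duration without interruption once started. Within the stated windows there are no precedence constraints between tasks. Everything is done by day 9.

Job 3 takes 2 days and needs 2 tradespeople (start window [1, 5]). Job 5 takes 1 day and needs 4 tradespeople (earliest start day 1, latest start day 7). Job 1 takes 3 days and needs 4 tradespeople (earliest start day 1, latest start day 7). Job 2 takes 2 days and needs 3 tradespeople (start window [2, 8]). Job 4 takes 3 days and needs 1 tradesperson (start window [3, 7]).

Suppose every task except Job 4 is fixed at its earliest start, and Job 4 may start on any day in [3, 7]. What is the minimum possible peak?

10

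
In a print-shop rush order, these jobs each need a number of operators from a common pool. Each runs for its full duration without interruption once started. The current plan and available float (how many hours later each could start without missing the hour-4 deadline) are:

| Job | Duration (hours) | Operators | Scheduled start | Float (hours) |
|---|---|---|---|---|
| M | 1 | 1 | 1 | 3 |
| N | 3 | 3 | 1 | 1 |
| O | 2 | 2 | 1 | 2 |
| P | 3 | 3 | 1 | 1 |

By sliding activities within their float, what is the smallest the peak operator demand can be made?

8

Early-start (M@1, N@1, O@1, P@1) gives peak 9: h1:9  h2:8  h3:6  h4:0.
Shift P→2.
Schedule M@1, N@1, O@1, P@2: h1:6  h2:8  h3:6  h4:3 — peak 8.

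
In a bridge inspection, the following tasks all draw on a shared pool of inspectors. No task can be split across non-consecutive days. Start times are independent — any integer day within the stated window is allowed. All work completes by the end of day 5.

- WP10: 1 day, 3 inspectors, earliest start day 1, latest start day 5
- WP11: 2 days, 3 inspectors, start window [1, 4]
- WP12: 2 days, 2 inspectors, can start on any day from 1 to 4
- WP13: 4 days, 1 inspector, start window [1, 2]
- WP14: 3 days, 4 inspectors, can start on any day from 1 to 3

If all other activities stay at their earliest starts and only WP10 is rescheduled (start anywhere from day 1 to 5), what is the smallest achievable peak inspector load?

10

WP10@1: d1:13  d2:10  d3:5  d4:1  d5:0 → peak 13
WP10@2: d1:10  d2:13  d3:5  d4:1  d5:0 → peak 13
WP10@3: d1:10  d2:10  d3:8  d4:1  d5:0 → peak 10
WP10@4: d1:10  d2:10  d3:5  d4:4  d5:0 → peak 10
WP10@5: d1:10  d2:10  d3:5  d4:1  d5:3 → peak 10
Best is WP10@3, peak 10.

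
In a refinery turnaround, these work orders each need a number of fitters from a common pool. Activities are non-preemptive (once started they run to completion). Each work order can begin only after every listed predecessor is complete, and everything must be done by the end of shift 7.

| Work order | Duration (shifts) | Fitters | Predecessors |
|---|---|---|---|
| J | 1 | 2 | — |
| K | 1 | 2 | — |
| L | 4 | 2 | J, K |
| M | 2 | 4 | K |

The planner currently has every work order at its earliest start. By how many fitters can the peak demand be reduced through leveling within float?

Early-start peak: s1:4  s2:6  s3:6  s4:2  s5:2  s6:0  s7:0 ⇒ 6.
Leveled (J@1, K@1, L@2, M@6): s1:4  s2:2  s3:2  s4:2  s5:2  s6:4  s7:4 ⇒ 4.
Reduction 6 − 4 = 2.

2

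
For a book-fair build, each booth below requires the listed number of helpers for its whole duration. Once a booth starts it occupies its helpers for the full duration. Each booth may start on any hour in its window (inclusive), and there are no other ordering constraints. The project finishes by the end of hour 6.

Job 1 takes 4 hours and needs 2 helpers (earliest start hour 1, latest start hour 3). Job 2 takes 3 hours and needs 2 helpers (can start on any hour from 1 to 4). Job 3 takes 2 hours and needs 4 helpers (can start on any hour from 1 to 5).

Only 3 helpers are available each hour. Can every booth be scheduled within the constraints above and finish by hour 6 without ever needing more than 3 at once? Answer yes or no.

Total helper-hours = 22; over 6 hours the average is 22/6 > 3, so some hour must exceed 3.

no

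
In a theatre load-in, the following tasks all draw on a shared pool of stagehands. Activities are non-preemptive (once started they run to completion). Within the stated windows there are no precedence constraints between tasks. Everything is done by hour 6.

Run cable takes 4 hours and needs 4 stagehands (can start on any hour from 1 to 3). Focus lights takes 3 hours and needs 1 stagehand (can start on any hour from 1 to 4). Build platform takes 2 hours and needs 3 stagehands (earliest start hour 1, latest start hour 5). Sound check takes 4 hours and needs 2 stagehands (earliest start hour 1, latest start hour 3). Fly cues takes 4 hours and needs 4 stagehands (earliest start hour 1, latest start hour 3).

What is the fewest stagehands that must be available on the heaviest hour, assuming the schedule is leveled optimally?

11

Early-start (Run cable@1, Focus lights@1, Build platform@1, Sound check@1, Fly cues@1) gives peak 14: h1:14  h2:14  h3:11  h4:10  h5:0  h6:0.
Shift Fly cues→3.
Schedule Run cable@1, Focus lights@1, Build platform@1, Sound check@1, Fly cues@3: h1:10  h2:10  h3:11  h4:10  h5:4  h6:4 — peak 11.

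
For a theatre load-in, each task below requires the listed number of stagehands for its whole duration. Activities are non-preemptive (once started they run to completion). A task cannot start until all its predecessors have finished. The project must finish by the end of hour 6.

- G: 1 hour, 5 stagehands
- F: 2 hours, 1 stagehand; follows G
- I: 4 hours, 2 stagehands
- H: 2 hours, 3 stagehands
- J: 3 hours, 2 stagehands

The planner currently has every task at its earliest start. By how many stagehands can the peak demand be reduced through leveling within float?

7

Early-start peak: h1:12  h2:8  h3:5  h4:2  h5:0  h6:0 ⇒ 12.
Leveled (G@1, F@2, I@2, H@5, J@2): h1:5  h2:5  h3:5  h4:4  h5:5  h6:3 ⇒ 5.
Reduction 12 − 5 = 7.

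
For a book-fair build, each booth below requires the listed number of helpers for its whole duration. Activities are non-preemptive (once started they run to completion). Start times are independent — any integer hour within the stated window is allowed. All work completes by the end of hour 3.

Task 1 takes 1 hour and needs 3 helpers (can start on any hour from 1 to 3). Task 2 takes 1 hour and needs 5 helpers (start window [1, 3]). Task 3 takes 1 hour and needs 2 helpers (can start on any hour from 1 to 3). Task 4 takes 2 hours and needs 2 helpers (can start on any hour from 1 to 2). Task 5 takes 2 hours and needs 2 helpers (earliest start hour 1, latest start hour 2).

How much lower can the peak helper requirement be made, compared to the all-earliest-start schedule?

7

Early-start peak: h1:14  h2:4  h3:0 ⇒ 14.
Leveled (Task 1@1, Task 2@3, Task 3@1, Task 4@1, Task 5@2): h1:7  h2:4  h3:7 ⇒ 7.
Reduction 14 − 7 = 7.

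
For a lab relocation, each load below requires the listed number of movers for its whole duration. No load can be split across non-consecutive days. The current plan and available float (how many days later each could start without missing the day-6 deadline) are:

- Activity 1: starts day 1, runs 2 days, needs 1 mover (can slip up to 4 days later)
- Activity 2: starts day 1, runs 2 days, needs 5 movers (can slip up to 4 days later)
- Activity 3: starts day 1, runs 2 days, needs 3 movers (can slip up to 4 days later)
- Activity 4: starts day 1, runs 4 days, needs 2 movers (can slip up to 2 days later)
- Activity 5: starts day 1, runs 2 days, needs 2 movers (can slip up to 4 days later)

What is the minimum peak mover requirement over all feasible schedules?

5

Early-start (Activity 1@1, Activity 2@1, Activity 3@1, Activity 4@1, Activity 5@1) gives peak 13: d1:13  d2:13  d3:2  d4:2  d5:0  d6:0.
Shift Activity 2→5, Activity 3→3.
Schedule Activity 1@1, Activity 2@5, Activity 3@3, Activity 4@1, Activity 5@1: d1:5  d2:5  d3:5  d4:5  d5:5  d6:5 — peak 5.
Total mover-days = 30 over 6 days ⇒ peak ≥ ⌈30/6⌉ = 5, so 5 is optimal.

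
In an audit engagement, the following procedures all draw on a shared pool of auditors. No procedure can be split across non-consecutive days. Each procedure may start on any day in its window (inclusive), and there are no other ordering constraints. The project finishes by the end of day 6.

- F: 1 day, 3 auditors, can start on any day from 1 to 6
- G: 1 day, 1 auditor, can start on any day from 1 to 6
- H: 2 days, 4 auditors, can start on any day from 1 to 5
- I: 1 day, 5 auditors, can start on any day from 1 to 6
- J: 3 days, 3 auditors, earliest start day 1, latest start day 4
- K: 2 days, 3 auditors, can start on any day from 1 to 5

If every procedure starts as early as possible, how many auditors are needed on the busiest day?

Early-start schedule: F@1, G@1, H@1, I@1, J@1, K@1.
Load per day: day 1: 19, day 2: 10, day 3: 3, day 4: 0, day 5: 0, day 6: 0.
Peak is 19.

19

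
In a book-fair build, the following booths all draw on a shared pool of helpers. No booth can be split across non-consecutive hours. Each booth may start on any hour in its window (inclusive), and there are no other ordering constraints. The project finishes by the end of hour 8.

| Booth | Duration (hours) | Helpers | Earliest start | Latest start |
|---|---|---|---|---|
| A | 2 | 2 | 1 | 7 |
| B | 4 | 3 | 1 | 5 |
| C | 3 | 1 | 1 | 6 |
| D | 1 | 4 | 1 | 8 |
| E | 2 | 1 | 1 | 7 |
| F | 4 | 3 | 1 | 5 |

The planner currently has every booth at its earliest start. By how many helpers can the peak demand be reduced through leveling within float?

8

Early-start peak: h1:14  h2:10  h3:7  h4:6  h5:0  h6:0  h7:0  h8:0 ⇒ 14.
Leveled (A@1, B@1, C@1, D@8, E@5, F@4): h1:6  h2:6  h3:4  h4:6  h5:4  h6:4  h7:3  h8:4 ⇒ 6.
Reduction 14 − 6 = 8.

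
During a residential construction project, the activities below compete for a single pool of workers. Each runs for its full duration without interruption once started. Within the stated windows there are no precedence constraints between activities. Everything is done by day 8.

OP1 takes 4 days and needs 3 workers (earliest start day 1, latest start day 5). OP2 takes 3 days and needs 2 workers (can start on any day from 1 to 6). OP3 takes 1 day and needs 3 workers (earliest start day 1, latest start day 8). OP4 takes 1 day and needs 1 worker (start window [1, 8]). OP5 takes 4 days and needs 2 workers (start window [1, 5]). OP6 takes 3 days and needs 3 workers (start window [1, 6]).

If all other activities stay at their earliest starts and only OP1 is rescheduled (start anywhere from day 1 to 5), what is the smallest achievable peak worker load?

OP1@1: d1:14  d2:10  d3:10  d4:5  d5:0  d6:0  d7:0  d8:0 → peak 14
OP1@2: d1:11  d2:10  d3:10  d4:5  d5:3  d6:0  d7:0  d8:0 → peak 11
OP1@3: d1:11  d2:7  d3:10  d4:5  d5:3  d6:3  d7:0  d8:0 → peak 11
OP1@4: d1:11  d2:7  d3:7  d4:5  d5:3  d6:3  d7:3  d8:0 → peak 11
OP1@5: d1:11  d2:7  d3:7  d4:2  d5:3  d6:3  d7:3  d8:3 → peak 11
Best is OP1@2, peak 11.

11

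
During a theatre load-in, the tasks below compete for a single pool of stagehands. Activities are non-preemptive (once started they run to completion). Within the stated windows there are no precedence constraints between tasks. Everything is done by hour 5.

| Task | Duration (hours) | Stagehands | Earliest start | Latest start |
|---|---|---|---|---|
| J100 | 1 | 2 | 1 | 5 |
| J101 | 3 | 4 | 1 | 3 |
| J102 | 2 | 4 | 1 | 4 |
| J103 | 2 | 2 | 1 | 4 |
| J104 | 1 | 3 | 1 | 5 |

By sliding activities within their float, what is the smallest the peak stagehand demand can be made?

7

Early-start (J100@1, J101@1, J102@1, J103@1, J104@1) gives peak 15: h1:15  h2:10  h3:4  h4:0  h5:0.
Shift J102→4, J103→2, J104→4.
Schedule J100@1, J101@1, J102@4, J103@2, J104@4: h1:6  h2:6  h3:6  h4:7  h5:4 — peak 7.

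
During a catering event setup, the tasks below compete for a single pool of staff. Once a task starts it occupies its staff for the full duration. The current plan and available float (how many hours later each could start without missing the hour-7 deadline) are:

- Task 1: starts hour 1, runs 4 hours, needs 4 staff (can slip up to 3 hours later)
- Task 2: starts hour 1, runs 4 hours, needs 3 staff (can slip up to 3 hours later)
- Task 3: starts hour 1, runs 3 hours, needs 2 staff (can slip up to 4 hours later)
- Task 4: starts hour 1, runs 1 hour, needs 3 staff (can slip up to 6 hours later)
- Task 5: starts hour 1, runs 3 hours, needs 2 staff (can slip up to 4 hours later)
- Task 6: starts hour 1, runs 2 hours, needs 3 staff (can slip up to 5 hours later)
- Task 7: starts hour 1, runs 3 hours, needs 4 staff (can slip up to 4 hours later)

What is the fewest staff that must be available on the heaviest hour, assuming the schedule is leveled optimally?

Early-start (Task 1@1, Task 2@1, Task 3@1, Task 4@1, Task 5@1, Task 6@1, Task 7@1) gives peak 21: h1:21  h2:18  h3:15  h4:7  h5:0  h6:0  h7:0.
Shift Task 4→5, Task 5→4, Task 6→6, Task 7→5.
Schedule Task 1@1, Task 2@1, Task 3@1, Task 4@5, Task 5@4, Task 6@6, Task 7@5: h1:9  h2:9  h3:9  h4:9  h5:9  h6:9  h7:7 — peak 9.
Total staffer-hours = 61 over 7 hours ⇒ peak ≥ ⌈61/7⌉ = 9, so 9 is optimal.

9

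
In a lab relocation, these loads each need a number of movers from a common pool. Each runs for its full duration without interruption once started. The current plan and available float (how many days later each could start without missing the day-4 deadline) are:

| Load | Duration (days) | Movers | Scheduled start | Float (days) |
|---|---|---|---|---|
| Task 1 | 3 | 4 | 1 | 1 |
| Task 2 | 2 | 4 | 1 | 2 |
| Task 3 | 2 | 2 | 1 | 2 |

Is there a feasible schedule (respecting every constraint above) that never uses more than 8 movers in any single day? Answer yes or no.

Schedule Task 1@1, Task 2@1, Task 3@3: d1:8  d2:8  d3:6  d4:2 — peak 8 ≤ 8.

yes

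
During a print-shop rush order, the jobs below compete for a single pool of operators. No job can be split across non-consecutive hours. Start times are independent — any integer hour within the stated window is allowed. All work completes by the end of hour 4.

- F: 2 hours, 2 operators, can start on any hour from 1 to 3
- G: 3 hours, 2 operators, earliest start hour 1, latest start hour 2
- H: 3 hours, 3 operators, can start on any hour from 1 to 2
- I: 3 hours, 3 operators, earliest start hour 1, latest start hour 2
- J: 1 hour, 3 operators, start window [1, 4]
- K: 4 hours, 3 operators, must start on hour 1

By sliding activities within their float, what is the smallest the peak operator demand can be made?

13

Early-start (F@1, G@1, H@1, I@1, J@1, K@1) gives peak 16: h1:16  h2:13  h3:11  h4:3.
Shift J→4.
Schedule F@1, G@1, H@1, I@1, J@4, K@1: h1:13  h2:13  h3:11  h4:6 — peak 13.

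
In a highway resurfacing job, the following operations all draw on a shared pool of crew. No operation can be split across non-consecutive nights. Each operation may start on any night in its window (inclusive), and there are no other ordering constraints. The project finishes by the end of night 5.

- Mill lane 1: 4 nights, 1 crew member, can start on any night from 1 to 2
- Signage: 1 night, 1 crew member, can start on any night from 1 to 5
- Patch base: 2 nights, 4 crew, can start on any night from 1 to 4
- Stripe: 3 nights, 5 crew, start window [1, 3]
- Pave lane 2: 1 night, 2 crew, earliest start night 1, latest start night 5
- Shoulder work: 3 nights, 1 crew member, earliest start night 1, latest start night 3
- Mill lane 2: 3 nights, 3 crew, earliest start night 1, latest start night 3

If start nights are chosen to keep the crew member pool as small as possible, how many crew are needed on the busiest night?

10

Early-start (Mill lane 1@1, Signage@1, Patch base@1, Stripe@1, Pave lane 2@1, Shoulder work@1, Mill lane 2@1) gives peak 17: n1:17  n2:14  n3:10  n4:1  n5:0.
Shift Stripe→2, Shoulder work→3, Mill lane 2→3.
Schedule Mill lane 1@1, Signage@1, Patch base@1, Stripe@2, Pave lane 2@1, Shoulder work@3, Mill lane 2@3: n1:8  n2:10  n3:10  n4:10  n5:4 — peak 10.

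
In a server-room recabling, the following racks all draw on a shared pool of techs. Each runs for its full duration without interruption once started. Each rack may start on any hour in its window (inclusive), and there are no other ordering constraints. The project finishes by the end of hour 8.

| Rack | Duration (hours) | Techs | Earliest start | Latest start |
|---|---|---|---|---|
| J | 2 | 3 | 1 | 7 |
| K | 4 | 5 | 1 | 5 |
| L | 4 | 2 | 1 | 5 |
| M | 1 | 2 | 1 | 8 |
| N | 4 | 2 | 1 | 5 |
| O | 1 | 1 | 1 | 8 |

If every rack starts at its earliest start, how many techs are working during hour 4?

At early start, hour 4 has: K, L, N.
Demand: 5 + 2 + 2 = 9.

9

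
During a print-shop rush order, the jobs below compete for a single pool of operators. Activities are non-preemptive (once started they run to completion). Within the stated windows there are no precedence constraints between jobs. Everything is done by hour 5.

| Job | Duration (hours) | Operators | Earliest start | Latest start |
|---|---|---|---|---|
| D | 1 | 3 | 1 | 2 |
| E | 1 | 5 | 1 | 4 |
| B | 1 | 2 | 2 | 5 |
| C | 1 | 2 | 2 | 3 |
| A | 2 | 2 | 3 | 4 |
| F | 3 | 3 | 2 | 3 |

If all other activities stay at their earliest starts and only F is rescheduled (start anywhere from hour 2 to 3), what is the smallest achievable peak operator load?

F@2: h1:8  h2:7  h3:5  h4:5  h5:0 → peak 8
F@3: h1:8  h2:4  h3:5  h4:5  h5:3 → peak 8
Best is F@2, peak 8.

8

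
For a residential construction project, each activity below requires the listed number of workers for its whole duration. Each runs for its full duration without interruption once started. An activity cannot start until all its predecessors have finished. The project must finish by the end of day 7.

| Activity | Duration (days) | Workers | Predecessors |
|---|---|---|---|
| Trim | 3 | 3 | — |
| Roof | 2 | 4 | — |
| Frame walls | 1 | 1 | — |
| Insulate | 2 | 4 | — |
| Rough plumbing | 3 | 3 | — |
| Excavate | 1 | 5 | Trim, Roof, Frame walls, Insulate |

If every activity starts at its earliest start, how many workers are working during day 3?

6

At early start, day 3 has: Trim, Rough plumbing.
Demand: 3 + 3 = 6.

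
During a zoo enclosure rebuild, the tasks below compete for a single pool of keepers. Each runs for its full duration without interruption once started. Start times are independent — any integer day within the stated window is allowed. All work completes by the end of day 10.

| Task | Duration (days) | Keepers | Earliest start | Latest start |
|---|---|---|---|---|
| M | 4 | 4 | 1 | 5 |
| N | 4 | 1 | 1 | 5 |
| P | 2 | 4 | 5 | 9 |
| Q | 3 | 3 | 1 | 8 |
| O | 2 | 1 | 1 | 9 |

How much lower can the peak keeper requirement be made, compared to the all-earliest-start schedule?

Early-start peak: d1:9  d2:9  d3:8  d4:5  d5:4  d6:4  d7:0  d8:0  d9:0  d10:0 ⇒ 9.
Leveled (M@1, N@1, P@5, Q@7, O@5): d1:5  d2:5  d3:5  d4:5  d5:5  d6:5  d7:3  d8:3  d9:3  d10:0 ⇒ 5.
Reduction 9 − 5 = 4.

4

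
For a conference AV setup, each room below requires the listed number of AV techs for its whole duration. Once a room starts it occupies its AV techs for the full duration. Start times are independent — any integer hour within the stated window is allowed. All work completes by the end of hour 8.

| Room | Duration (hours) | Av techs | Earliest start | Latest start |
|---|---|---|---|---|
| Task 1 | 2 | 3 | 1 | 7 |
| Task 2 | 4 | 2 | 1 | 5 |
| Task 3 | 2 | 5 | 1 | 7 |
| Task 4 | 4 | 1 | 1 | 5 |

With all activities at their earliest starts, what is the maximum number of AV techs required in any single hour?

11

Early-start schedule: Task 1@1, Task 2@1, Task 3@1, Task 4@1.
Load per hour: hour 1: 11, hour 2: 11, hour 3: 3, hour 4: 3, hour 5: 0, hour 6: 0, hour 7: 0, hour 8: 0.
Peak is 11.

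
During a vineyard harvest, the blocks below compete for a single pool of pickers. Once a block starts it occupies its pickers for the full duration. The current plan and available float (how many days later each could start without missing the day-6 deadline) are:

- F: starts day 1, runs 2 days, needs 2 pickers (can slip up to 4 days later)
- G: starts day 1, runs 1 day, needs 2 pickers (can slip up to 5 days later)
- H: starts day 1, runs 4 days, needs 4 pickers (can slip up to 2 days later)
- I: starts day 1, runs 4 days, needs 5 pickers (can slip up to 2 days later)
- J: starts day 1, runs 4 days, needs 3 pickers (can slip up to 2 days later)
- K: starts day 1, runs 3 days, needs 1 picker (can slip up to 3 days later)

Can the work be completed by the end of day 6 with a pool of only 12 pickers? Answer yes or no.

The minimum achievable peak is 13; 12 < 13, so no feasible schedule stays within the cap.

no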